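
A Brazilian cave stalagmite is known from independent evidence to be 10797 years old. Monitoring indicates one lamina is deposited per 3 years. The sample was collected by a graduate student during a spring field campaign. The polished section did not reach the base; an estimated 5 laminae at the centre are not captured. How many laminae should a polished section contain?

3594 laminae

At 3 years per lamina, 10797 / 3 = 3599 laminae are expected.
3599 − 5 missed = 3594 laminae expected in the prepared section.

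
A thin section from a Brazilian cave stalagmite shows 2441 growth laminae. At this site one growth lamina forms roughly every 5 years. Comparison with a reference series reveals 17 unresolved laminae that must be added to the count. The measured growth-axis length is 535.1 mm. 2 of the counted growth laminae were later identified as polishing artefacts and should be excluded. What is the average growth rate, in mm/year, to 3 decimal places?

After corrections the count is 2441 − 2 + 17 = 2456 growth laminae.
At 5 years per growth lamina, 2456 × 5 = 12280 years.
535.1 mm over 12280 years gives 535.1 / 12280 ≈ 0.044 mm/year.

0.044 mm/year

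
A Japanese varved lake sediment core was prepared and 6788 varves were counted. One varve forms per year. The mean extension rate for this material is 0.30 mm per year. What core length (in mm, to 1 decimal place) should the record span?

2036.4 mm

6788 years of growth are recorded.
Predicted length = 0.30 mm/year × 6788 years = 2036.4 mm.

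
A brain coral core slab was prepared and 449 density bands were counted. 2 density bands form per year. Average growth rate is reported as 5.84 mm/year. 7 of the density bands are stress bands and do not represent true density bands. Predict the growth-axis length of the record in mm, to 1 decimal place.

1290.6 mm

After corrections the count is 449 − 7 = 442 density bands.
442 density bands at 2 per year is 442 / 2 = 221 years.
221 years at 5.84 mm/year gives 5.84 × 221 = 1290.6 mm.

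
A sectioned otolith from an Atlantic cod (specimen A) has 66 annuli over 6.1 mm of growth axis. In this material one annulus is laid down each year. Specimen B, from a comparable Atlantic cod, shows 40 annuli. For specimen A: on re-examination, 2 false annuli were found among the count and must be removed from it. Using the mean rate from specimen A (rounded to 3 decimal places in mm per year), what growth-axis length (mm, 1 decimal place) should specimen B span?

3.8 mm

Specimen A: true annulus count = 66 − 2 = 64.
A: Extension rate ≈ 6.1 / 64 = 0.095 mm per year.
For B, 0.095 mm/year × 40 years = 3.8 mm.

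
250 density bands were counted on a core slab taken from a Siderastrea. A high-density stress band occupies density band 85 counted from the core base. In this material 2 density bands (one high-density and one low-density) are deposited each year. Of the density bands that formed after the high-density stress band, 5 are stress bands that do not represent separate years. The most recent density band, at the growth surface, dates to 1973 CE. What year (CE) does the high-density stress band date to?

250 − 85 = 165 density bands lie beyond the high-density stress band toward the growth surface.
Removing the 5 false density bands leaves 165 − 5 = 160 true density bands beyond the high-density stress band.
With 2 density bands per year, 160 / 2 = 80 years.
The density band at the growth surface is 1973 CE, so the high-density stress band dates to 1973 − 80 = 1893 CE.

1893 CE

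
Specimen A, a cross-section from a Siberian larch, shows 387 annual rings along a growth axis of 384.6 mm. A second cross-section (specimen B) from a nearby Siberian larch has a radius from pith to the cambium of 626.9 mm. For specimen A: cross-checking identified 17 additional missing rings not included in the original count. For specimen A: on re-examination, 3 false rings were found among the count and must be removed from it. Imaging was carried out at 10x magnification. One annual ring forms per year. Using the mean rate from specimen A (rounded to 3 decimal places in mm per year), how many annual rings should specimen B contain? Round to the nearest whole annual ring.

654 annual rings

Specimen A: correcting the raw count gives 387 − 3 + 17 = 401 true annual rings.
A: 384.6 mm over 401 years gives 384.6 / 401 ≈ 0.959 mm/year.
For B, 626.9 / 0.959 = 653.70 years ≈ 654 annual rings.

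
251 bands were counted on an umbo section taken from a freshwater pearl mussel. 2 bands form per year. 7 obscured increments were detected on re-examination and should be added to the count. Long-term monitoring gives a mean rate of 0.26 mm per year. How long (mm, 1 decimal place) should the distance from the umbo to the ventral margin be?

True band count = 251 + 7 = 258.
258 bands at 2 per year is 258 / 2 = 129 years.
Predicted length = 0.26 mm/year × 129 years = 33.5 mm.

33.5 mm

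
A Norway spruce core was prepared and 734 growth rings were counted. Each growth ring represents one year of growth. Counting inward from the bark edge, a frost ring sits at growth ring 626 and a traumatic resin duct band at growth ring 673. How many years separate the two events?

47 years

The two markers are separated by 673 − 626 = 47 growth rings.
That is 47 years at one growth ring per year.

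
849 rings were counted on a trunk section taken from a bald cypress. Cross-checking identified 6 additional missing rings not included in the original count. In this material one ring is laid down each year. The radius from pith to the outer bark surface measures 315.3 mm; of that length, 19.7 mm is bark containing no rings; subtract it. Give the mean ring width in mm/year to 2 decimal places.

0.35 mm/year

True ring count = 849 + 6 = 855.
The growth record spans 315.3 − 19.7 = 295.6 mm.
295.6 mm over 855 years gives 295.6 / 855 ≈ 0.35 mm/year.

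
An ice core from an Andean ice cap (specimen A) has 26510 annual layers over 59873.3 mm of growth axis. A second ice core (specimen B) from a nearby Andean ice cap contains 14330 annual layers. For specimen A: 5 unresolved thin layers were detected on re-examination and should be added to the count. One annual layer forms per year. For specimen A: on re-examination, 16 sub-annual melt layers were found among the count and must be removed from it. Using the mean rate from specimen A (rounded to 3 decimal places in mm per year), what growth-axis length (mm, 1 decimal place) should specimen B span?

Specimen A: after corrections the count is 26510 − 16 + 5 = 26499 annual layers.
A: Extension rate ≈ 59873.3 / 26499 = 2.259 mm/yr.
For B, 2.259 mm/year × 14330 years = 32371.5 mm.

32371.5 mm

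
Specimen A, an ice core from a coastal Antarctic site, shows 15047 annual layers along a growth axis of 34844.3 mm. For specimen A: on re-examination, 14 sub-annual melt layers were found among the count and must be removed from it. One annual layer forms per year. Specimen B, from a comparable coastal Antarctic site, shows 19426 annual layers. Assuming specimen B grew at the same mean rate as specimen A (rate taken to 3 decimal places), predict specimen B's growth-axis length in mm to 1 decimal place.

Specimen A: correcting the raw count gives 15047 − 14 = 15033 true annual layers.
A: 34844.3 mm over 15033 years gives 34844.3 / 15033 ≈ 2.318 mm per year.
B's length ≈ 2.318 × 19426 = 45029.5 mm.

45029.5 mm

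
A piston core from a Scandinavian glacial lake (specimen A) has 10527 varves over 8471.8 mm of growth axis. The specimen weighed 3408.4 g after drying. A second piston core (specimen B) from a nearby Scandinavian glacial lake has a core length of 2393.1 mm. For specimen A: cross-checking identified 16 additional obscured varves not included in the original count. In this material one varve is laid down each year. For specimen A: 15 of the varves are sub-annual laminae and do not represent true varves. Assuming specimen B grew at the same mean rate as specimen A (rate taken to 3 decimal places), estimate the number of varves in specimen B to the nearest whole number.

Specimen A: adjusted count: 10527 − 15 + 16 = 10528 varves.
A: 8471.8 mm over 10528 years gives 8471.8 / 10528 ≈ 0.805 mm/yr.
B spans 2393.1 / 0.805 = 2972.80 years ≈ 2973 varves.

2973 varves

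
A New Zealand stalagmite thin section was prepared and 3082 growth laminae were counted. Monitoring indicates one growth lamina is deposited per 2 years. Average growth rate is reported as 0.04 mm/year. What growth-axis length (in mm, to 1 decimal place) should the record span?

246.6 mm

Multiplying by 2 years per growth lamina: 3082 × 2 = 6164 years.
Predicted length = 0.04 mm/year × 6164 years = 246.6 mm.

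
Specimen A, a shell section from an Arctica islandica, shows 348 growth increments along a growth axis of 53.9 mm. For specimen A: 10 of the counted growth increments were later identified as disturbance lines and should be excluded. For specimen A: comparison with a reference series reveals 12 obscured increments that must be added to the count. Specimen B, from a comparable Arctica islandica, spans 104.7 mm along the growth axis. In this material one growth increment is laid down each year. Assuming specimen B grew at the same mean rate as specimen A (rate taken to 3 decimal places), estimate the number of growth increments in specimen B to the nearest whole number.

680 growth increments

Specimen A: after corrections the count is 348 − 10 + 12 = 350 growth increments.
A: Mean rate = 53.9 mm / 350 years ≈ 0.154 mm/yr.
For B, 104.7 / 0.154 = 679.87 years ≈ 680 growth increments.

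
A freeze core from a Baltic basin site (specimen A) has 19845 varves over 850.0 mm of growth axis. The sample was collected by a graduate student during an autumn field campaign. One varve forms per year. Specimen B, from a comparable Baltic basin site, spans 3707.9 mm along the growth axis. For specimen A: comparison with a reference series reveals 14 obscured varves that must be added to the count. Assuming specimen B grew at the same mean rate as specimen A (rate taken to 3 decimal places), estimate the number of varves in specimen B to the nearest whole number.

86230 varves

Specimen A: after corrections the count is 19845 + 14 = 19859 varves.
A: Extension rate ≈ 850.0 / 19859 = 0.043 mm per year.
Specimen B: 3707.9 mm / 0.043 mm per year = 86230.23 years ≈ 86230 varves.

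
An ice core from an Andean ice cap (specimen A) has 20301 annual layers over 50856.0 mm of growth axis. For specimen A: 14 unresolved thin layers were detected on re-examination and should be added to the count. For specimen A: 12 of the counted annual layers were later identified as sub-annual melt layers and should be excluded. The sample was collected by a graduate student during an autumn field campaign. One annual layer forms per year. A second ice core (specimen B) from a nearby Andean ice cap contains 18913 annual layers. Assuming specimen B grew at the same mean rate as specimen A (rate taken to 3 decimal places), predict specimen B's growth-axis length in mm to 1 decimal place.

Specimen A: after corrections the count is 20301 − 12 + 14 = 20303 annual layers.
A: Mean rate = 50856.0 mm / 20303 years ≈ 2.505 mm/year.
Length of B = 2.505 × 18913 = 47377.1 mm.

47377.1 mm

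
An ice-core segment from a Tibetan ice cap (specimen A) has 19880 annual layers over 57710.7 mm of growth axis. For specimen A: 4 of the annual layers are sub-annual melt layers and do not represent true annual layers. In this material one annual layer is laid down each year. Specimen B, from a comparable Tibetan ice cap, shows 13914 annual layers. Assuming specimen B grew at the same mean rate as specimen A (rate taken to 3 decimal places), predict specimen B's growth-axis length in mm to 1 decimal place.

40406.3 mm

Specimen A: after corrections the count is 19880 − 4 = 19876 annual layers.
A: Extension rate ≈ 57710.7 / 19876 = 2.904 mm/year.
For B, 2.904 mm/year × 13914 years = 40406.3 mm.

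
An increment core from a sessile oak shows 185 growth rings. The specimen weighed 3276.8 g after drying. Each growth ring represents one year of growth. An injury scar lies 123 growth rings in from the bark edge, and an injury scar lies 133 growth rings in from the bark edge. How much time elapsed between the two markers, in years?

The two markers are separated by 133 − 123 = 10 growth rings.
At one growth ring per year, 10 years elapsed between them.

10 years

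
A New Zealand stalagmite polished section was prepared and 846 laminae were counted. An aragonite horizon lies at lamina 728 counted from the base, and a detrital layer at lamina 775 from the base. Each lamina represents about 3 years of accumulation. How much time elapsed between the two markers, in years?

Separation: 775 − 728 = 47 laminae.
At 3 years per lamina, 47 × 3 = 141 years.

141 yr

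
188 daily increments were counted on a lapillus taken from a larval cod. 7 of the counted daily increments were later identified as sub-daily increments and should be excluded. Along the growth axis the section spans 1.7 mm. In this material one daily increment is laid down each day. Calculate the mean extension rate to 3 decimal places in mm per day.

0.009 mm per day

After corrections the count is 188 − 7 = 181 daily increments.
Mean rate = 1.7 mm / 181 days ≈ 0.009 mm per day.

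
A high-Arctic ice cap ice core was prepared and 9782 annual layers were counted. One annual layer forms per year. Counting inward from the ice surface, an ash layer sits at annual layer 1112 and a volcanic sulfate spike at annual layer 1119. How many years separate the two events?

7 yr

Separation: 1119 − 1112 = 7 annual layers.
One annual layer per year makes the interval 7 years.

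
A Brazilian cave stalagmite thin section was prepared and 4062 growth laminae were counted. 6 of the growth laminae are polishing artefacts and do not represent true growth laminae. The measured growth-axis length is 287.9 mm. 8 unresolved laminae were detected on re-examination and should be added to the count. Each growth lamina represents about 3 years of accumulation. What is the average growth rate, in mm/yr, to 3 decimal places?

Correcting the raw count gives 4062 − 6 + 8 = 4064 true growth laminae.
Multiplying by 3 years per growth lamina: 4064 × 3 = 12192 years.
287.9 mm over 12192 years gives 287.9 / 12192 ≈ 0.024 mm/yr.

0.024 mm/yr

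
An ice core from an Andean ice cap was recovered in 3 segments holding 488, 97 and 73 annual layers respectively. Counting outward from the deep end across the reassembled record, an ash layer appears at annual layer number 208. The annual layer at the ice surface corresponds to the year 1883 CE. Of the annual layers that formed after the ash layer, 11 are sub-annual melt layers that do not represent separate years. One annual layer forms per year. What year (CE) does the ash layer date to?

1444 CE

Total annual layers = 488 + 97 + 73 = 658.
The ash layer sits at annual layer 208 from the deep end, so 658 − 208 = 450 annual layers formed after it.
450 − 11 false = 439 true annual layers after the ash layer.
Counting back 439 years from 1883 CE places the ash layer in 1883 − 439 = 1444 CE.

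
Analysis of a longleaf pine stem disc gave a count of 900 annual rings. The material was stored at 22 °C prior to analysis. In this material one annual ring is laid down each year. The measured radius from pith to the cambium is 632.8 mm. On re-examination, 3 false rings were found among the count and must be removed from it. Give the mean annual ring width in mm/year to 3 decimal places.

True annual ring count = 900 − 3 = 897.
Mean rate = 632.8 mm / 897 years ≈ 0.705 mm/year.

0.705 mm/year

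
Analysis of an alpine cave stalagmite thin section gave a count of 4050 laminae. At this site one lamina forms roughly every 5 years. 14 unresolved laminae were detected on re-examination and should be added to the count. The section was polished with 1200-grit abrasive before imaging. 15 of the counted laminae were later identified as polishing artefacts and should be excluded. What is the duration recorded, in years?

Adjusted count: 4050 − 15 + 14 = 4049 laminae.
4049 laminae at 5 years each span 4049 × 5 = 20245 years.

20245 years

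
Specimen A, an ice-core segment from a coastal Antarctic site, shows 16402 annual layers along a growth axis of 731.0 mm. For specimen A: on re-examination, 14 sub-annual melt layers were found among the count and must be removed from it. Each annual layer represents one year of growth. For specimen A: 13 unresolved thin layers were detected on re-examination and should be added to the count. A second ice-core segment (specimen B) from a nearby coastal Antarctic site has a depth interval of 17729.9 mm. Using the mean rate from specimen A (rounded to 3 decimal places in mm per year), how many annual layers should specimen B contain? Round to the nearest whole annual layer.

Specimen A: true annual layer count = 16402 − 14 + 13 = 16401.
A: Mean rate = 731.0 mm / 16401 years ≈ 0.045 mm/yr.
B spans 17729.9 / 0.045 = 393997.78 years ≈ 393998 annual layers.

393998 annual layers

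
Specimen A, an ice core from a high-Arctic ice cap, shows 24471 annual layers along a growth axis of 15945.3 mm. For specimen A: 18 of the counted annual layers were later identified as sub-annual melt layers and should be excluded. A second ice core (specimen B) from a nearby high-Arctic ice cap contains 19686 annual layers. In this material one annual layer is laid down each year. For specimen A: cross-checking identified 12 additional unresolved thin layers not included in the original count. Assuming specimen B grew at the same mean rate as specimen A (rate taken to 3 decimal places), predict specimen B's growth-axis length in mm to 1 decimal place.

12835.3 mm

Specimen A: adjusted count: 24471 − 18 + 12 = 24465 annual layers.
A: 15945.3 mm over 24465 years gives 15945.3 / 24465 ≈ 0.652 mm/yr.
B's length ≈ 0.652 × 19686 = 12835.3 mm.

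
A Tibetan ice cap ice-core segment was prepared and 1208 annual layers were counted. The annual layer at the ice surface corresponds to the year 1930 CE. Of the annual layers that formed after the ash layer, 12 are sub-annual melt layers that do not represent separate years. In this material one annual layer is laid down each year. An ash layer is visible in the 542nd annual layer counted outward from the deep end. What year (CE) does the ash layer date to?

1276 CE

1208 − 542 = 666 annual layers lie beyond the ash layer toward the ice surface.
666 − 12 false = 654 true annual layers after the ash layer.
1930 − 654 = 1276 CE.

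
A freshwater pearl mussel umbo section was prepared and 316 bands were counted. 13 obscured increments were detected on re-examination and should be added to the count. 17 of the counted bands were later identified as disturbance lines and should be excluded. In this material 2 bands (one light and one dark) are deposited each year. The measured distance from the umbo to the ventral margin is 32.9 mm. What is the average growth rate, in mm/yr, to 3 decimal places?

True band count = 316 − 17 + 13 = 312.
Dividing by 2 bands per year: 312 / 2 = 156 years.
Extension rate ≈ 32.9 / 156 = 0.211 mm/yr.

0.211 mm/yr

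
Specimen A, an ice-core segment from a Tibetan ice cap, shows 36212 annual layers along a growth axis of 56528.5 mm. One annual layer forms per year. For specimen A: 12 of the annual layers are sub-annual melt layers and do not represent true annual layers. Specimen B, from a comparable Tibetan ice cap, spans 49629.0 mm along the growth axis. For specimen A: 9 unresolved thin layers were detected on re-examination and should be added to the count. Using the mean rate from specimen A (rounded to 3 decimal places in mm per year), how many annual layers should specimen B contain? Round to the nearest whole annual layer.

31793 annual layers

Specimen A: adjusted count: 36212 − 12 + 9 = 36209 annual layers.
A: Mean rate = 56528.5 mm / 36209 years ≈ 1.561 mm per year.
Specimen B: 49629.0 mm / 1.561 mm per year = 31793.08 years ≈ 31793 annual layers.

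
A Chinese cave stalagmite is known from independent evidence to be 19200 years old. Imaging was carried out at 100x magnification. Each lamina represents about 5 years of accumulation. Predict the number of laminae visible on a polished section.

Expected laminae: 19200 / 5 = 3840.
So 3840 laminae should be present.

3840 laminae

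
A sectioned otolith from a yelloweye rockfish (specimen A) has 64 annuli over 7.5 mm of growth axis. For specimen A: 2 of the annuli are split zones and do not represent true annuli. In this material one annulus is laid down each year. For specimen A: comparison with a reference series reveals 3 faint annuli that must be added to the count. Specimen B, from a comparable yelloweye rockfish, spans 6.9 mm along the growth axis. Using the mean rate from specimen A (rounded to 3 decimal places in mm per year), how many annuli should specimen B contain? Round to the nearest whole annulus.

Specimen A: correcting the raw count gives 64 − 2 + 3 = 65 true annuli.
A: Mean rate = 7.5 mm / 65 years ≈ 0.115 mm/yr.
For B, 6.9 / 0.115 = 60.00 years ≈ 60 annuli.

60 annuli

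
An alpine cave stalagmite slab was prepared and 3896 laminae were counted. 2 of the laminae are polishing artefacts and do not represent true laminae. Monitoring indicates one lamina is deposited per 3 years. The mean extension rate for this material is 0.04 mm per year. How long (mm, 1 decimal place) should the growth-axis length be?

Correcting the raw count gives 3896 − 2 = 3894 true laminae.
3894 laminae at 3 years each span 3894 × 3 = 11682 years.
11682 years at 0.04 mm/year gives 0.04 × 11682 = 467.3 mm.

467.3 mm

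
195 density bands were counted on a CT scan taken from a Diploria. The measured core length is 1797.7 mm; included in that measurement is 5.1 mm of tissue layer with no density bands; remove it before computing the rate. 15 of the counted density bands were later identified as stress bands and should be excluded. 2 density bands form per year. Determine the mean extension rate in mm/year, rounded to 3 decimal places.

19.918 mm/year

After corrections the count is 195 − 15 = 180 density bands.
180 density bands at 2 per year is 180 / 2 = 90 years.
The growth record spans 1797.7 − 5.1 = 1792.6 mm.
Mean rate = 1792.6 mm / 90 years ≈ 19.918 mm/year.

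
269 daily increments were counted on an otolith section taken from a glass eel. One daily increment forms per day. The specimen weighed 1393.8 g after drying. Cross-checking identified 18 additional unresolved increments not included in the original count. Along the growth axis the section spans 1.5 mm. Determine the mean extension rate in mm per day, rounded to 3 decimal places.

Adjusted count: 269 + 18 = 287 daily increments.
1.5 mm over 287 days gives 1.5 / 287 ≈ 0.005 mm per day.

0.005 mm per day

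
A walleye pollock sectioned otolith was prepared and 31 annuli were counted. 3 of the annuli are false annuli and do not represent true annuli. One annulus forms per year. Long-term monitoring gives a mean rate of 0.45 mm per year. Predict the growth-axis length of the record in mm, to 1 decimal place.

Correcting the raw count gives 31 − 3 = 28 true annuli.
Length ≈ 0.45 × 28 = 12.6 mm.

12.6 mm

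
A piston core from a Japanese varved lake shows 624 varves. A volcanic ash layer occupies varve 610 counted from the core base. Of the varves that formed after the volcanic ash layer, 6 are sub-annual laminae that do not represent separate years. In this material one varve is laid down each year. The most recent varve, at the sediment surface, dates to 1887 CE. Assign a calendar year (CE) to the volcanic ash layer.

Between varve 610 and the sediment surface there are 624 − 610 = 14 varves.
14 − 6 false = 8 true varves after the volcanic ash layer.
1887 − 8 = 1879 CE.

1879 CE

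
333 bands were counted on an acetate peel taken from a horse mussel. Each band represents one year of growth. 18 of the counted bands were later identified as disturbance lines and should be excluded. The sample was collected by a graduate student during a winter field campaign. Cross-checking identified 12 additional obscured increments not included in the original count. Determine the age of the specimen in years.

327 years

Correcting the raw count gives 333 − 18 + 12 = 327 true bands.
One band per year makes the duration 327 years.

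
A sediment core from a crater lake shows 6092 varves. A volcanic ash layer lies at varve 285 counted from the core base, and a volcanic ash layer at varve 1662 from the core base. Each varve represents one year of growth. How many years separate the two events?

1377 years

The two markers are separated by 1662 − 285 = 1377 varves.
At one varve per year, 1377 years elapsed between them.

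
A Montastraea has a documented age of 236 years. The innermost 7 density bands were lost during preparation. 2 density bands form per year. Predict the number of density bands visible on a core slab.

465 density bands

With 2 density bands per year, 236 years would produce 236 × 2 = 472 density bands.
Less the 7 uncaptured density bands: 472 − 7 = 465.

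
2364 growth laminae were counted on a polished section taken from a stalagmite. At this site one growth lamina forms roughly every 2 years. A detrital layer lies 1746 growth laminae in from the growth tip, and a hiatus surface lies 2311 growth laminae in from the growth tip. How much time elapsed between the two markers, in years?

2311 − 1746 = 565 growth laminae lie between the two events.
Multiplying by 2 years per growth lamina: 565 × 2 = 1130 years.

1130 years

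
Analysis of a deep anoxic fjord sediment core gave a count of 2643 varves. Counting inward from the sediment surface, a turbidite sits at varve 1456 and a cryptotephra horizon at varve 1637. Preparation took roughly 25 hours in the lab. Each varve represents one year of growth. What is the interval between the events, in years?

181 years

The two markers are separated by 1637 − 1456 = 181 varves.
At one varve per year, 181 years elapsed between them.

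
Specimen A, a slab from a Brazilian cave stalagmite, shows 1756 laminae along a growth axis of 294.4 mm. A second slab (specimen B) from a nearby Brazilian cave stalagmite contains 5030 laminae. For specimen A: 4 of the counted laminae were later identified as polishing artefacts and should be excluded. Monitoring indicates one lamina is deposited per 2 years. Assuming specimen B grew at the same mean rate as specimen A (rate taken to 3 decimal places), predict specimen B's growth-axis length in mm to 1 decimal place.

Specimen A: true lamina count = 1756 − 4 = 1752.
Specimen A: at 2 years per lamina, 1752 × 2 = 3504 years.
A: Extension rate ≈ 294.4 / 3504 = 0.084 mm/yr.
Specimen B: multiplying by 2 years per lamina: 5030 × 2 = 10060 years. For B, 0.084 mm/year × 10060 years = 845.0 mm.

845.0 mm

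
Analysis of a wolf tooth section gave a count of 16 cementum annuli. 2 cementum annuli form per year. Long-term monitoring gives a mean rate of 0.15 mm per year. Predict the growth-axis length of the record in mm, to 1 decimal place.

With 2 cementum annuli per year, 16 / 2 = 8 years.
8 years at 0.15 mm/year gives 0.15 × 8 = 1.2 mm.

1.2 mm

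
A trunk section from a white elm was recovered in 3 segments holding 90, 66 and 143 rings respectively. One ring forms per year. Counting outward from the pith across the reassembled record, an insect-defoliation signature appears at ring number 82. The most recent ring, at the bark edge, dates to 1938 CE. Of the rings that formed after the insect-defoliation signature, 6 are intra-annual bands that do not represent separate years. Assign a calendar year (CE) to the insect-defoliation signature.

Total rings = 90 + 66 + 143 = 299.
299 − 82 = 217 rings lie beyond the insect-defoliation signature toward the bark edge.
Removing the 6 false rings leaves 217 − 6 = 211 true rings beyond the insect-defoliation signature.
1938 − 211 = 1727 CE.

1727 CE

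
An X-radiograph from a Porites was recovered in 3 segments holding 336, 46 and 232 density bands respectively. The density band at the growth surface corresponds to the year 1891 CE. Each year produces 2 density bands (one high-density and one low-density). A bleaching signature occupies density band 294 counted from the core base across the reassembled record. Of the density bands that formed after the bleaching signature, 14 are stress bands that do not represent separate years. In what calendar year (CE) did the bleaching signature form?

1738 CE

Total density bands = 336 + 46 + 232 = 614.
614 − 294 = 320 density bands lie beyond the bleaching signature toward the growth surface.
320 − 14 false = 306 true density bands after the bleaching signature.
With 2 density bands per year, 306 / 2 = 153 years.
Counting back 153 years from 1891 CE places the bleaching signature in 1891 − 153 = 1738 CE.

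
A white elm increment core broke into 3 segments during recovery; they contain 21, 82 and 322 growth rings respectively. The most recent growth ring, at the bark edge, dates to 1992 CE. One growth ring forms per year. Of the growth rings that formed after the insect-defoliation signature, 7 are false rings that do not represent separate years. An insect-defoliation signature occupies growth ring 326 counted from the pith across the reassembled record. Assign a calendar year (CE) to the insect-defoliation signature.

1900 CE

Total growth rings = 21 + 82 + 322 = 425.
The insect-defoliation signature sits at growth ring 326 from the pith, so 425 − 326 = 99 growth rings formed after it.
Removing the 7 false growth rings leaves 99 − 7 = 92 true growth rings beyond the insect-defoliation signature.
The growth ring at the bark edge is 1992 CE, so the insect-defoliation signature dates to 1992 − 92 = 1900 CE.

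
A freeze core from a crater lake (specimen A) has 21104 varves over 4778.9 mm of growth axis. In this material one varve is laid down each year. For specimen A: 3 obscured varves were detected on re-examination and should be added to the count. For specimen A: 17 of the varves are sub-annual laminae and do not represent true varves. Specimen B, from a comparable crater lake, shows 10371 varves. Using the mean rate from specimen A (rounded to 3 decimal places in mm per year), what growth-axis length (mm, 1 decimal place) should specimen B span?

2354.2 mm

Specimen A: true varve count = 21104 − 17 + 3 = 21090.
A: Mean rate = 4778.9 mm / 21090 years ≈ 0.227 mm per year.
B's length ≈ 0.227 × 10371 = 2354.2 mm.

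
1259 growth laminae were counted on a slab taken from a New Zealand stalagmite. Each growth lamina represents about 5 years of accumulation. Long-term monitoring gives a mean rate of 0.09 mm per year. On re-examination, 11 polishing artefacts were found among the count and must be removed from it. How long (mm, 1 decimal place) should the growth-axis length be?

Correcting the raw count gives 1259 − 11 = 1248 true growth laminae.
At 5 years per growth lamina, 1248 × 5 = 6240 years.
6240 years at 0.09 mm/year gives 0.09 × 6240 = 561.6 mm.

561.6 mm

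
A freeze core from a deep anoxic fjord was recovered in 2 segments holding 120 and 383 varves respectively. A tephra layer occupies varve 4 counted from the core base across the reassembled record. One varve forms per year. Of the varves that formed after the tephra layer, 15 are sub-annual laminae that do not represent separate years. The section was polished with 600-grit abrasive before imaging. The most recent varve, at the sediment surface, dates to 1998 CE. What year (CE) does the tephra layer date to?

Total varves = 120 + 383 = 503.
Between varve 4 and the sediment surface there are 503 − 4 = 499 varves.
Removing the 15 false varves leaves 499 − 15 = 484 true varves beyond the tephra layer.
The varve at the sediment surface is 1998 CE, so the tephra layer dates to 1998 − 484 = 1514 CE.

1514 CE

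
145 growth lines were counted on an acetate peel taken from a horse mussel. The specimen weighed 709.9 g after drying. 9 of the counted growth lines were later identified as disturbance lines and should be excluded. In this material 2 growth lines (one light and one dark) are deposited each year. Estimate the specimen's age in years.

After corrections the count is 145 − 9 = 136 growth lines.
Dividing by 2 growth lines per year: 136 / 2 = 68 years.

68 years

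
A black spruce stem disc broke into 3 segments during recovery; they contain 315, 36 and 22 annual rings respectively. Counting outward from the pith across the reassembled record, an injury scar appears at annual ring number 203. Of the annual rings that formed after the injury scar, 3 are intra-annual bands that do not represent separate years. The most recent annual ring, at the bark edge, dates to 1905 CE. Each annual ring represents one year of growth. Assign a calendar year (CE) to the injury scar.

Total annual rings = 315 + 36 + 22 = 373.
The injury scar sits at annual ring 203 from the pith, so 373 − 203 = 170 annual rings formed after it.
Excluding 3 false annual rings: 170 − 3 = 167.
Counting back 167 years from 1905 CE places the injury scar in 1905 − 167 = 1738 CE.

1738 CE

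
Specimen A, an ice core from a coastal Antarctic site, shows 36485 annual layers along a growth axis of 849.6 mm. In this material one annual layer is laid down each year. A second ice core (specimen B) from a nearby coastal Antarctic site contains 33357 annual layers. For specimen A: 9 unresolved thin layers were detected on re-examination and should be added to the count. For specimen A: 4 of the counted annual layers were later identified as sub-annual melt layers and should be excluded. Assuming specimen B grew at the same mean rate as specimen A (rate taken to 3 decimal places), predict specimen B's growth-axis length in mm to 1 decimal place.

Specimen A: adjusted count: 36485 − 4 + 9 = 36490 annual layers.
A: 849.6 mm over 36490 years gives 849.6 / 36490 ≈ 0.023 mm/yr.
Length of B = 0.023 × 33357 = 767.2 mm.

767.2 mm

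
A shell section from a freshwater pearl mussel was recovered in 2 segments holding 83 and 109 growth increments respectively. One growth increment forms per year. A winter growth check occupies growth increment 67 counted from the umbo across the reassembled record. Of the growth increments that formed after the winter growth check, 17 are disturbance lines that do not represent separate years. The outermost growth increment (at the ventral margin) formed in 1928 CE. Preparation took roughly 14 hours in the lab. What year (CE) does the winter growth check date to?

1820 CE

Total growth increments = 83 + 109 = 192.
Between growth increment 67 and the ventral margin there are 192 − 67 = 125 growth increments.
Excluding 17 false growth increments: 125 − 17 = 108.
Counting back 108 years from 1928 CE places the winter growth check in 1928 − 108 = 1820 CE.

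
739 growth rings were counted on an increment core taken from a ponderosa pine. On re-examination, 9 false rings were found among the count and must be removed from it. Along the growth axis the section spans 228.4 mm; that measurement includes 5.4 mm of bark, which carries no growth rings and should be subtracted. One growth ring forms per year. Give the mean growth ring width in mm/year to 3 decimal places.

0.305 mm/year

True growth ring count = 739 − 9 = 730.
Removing the 5.4 mm offcut leaves 228.4 − 5.4 = 223.0 mm.
223.0 mm over 730 years gives 223.0 / 730 ≈ 0.305 mm/year.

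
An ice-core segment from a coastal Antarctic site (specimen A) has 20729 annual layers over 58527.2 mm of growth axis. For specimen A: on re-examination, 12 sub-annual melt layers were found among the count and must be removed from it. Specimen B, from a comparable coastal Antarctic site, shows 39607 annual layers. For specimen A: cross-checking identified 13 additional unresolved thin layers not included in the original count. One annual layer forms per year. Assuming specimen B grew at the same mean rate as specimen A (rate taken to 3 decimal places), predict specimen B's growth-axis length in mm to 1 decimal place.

Specimen A: correcting the raw count gives 20729 − 12 + 13 = 20730 true annual layers.
A: Extension rate ≈ 58527.2 / 20730 = 2.823 mm/yr.
B's length ≈ 2.823 × 39607 = 111810.6 mm.

111810.6 mm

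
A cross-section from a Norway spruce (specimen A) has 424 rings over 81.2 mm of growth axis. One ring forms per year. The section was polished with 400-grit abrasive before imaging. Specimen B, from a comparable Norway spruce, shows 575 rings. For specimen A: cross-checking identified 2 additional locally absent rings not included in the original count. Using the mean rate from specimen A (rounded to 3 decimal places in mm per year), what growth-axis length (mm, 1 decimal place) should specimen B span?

109.8 mm

Specimen A: true ring count = 424 + 2 = 426.
A: Mean rate = 81.2 mm / 426 years ≈ 0.191 mm per year.
B's length ≈ 0.191 × 575 = 109.8 mm.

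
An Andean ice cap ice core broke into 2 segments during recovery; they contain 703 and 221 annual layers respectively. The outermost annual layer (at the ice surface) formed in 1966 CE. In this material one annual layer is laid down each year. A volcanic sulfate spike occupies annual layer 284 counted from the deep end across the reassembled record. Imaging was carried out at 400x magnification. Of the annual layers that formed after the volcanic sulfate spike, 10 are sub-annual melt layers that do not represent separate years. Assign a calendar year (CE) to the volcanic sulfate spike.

Total annual layers = 703 + 221 = 924.
Between annual layer 284 and the ice surface there are 924 − 284 = 640 annual layers.
Excluding 10 false annual layers: 640 − 10 = 630.
Counting back 630 years from 1966 CE places the volcanic sulfate spike in 1966 − 630 = 1336 CE.

1336 CE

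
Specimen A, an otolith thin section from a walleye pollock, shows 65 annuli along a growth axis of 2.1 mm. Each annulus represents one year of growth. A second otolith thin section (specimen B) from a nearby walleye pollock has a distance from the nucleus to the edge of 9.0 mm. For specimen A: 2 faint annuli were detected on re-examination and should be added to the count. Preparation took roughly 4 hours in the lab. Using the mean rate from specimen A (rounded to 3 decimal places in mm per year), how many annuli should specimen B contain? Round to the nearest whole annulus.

Specimen A: after corrections the count is 65 + 2 = 67 annuli.
A: Extension rate ≈ 2.1 / 67 = 0.031 mm per year.
B spans 9.0 / 0.031 = 290.32 years ≈ 290 annuli.

290 annuli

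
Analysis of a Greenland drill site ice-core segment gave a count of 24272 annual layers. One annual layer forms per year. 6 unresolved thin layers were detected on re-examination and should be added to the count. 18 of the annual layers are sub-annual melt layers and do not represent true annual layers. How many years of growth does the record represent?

Correcting the raw count gives 24272 − 18 + 6 = 24260 true annual layers.
One annual layer per year makes the duration 24260 years.

24260 years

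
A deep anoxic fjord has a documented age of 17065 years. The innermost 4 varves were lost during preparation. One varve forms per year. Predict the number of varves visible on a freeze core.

At one varve per year, 17065 years correspond to 17065 varves.
17065 − 4 missed = 17061 varves expected in the prepared section.

17061 varves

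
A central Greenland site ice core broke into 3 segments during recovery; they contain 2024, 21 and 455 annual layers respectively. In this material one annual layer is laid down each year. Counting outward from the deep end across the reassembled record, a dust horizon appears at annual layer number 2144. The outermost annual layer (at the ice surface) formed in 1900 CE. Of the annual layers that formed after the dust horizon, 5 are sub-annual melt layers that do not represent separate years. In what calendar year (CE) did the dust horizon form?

Total annual layers = 2024 + 21 + 455 = 2500.
Between annual layer 2144 and the ice surface there are 2500 − 2144 = 356 annual layers.
Removing the 5 false annual layers leaves 356 − 5 = 351 true annual layers beyond the dust horizon.
1900 − 351 = 1549 CE.

1549 CE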